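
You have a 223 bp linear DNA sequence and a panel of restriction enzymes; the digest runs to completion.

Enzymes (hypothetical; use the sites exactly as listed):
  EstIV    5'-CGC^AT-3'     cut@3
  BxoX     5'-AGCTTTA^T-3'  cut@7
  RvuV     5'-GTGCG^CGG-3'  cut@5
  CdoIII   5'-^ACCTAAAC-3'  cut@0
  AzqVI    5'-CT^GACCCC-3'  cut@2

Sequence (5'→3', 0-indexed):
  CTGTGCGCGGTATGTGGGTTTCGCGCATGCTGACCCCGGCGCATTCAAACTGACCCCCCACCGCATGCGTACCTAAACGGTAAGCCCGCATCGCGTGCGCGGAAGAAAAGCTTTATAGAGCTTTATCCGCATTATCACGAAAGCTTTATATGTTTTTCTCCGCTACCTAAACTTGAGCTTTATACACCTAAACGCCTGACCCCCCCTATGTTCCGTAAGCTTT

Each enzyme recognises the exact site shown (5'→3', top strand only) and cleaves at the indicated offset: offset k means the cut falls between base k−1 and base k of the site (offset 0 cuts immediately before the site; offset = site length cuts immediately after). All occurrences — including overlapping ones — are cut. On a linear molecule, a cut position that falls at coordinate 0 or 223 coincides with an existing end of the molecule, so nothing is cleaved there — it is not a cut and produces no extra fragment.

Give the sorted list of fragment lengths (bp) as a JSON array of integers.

[3,5,5,6,7,9,10,10,11,12,13,16,16,18,18,19,19,26]

Scan for sites:
  EstIV CGCAT/3: at [23, 39, 61, 86, 127] ⇒ [26, 42, 64, 89, 130]
  BxoX AGCTTTAT/7: at [108, 118, 141, 175] ⇒ [115, 125, 148, 182]
  RvuV GTGCGCGG/5: at [2, 94] ⇒ [7, 99]
  CdoIII ACCTAAAC/0: at [70, 164, 185] ⇒ [70, 164, 185]
  AzqVI CTGACCCC/2: at [29, 49, 195] ⇒ [31, 51, 197]

All cut coordinates (distinct, sorted): [7, 26, 31, 42, 51, 64, 70, 89, 99, 115, 125, 130, 148, 164, 182, 185, 197]

Fragments:
  [0,7): 7 bp
  [7,26): 19 bp
  [26,31): 5 bp
  [31,42): 11 bp
  [42,51): 9 bp
  [51,64): 13 bp
  [64,70): 6 bp
  [70,89): 19 bp
  [89,99): 10 bp
  [99,115): 16 bp
  [115,125): 10 bp
  [125,130): 5 bp
  [130,148): 18 bp
  [148,164): 16 bp
  [164,182): 18 bp
  [182,185): 3 bp
  [185,197): 12 bp
  [197,223): 26 bp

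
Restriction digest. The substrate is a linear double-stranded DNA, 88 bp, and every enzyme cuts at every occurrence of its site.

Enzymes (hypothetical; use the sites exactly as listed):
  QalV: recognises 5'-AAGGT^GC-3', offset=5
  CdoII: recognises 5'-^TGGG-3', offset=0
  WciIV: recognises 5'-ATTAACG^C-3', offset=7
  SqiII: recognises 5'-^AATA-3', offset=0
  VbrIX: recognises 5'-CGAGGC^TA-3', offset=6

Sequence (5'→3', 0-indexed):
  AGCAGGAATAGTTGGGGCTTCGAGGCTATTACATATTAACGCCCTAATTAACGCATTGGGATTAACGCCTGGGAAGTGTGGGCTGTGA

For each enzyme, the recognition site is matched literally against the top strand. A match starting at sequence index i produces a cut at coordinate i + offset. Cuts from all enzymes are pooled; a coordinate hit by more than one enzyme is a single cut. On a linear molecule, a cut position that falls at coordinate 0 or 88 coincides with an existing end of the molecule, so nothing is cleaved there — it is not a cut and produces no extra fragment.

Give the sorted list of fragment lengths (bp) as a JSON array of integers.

Site scan:
  QalV (AAGGTGC, off=5): no sites
  CdoII TGGG/0: at [12, 56, 69, 78] ⇒ [12, 56, 69, 78]
  WciIV ATTAACGC/7: at [34, 46, 60] ⇒ [41, 53, 67]
  SqiII AATA/0: at [6] ⇒ [6]
  VbrIX CGAGGCTA/6: at [20] ⇒ [26]

All cut coordinates (distinct, sorted): [6, 12, 26, 41, 53, 56, 67, 69, 78]

Fragments:
  [0,6): 6 bp
  [6,12): 6 bp
  [12,26): 14 bp
  [26,41): 15 bp
  [41,53): 12 bp
  [53,56): 3 bp
  [56,67): 11 bp
  [67,69): 2 bp
  [69,78): 9 bp
  [78,88): 10 bp

[2,3,6,6,9,10,11,12,14,15]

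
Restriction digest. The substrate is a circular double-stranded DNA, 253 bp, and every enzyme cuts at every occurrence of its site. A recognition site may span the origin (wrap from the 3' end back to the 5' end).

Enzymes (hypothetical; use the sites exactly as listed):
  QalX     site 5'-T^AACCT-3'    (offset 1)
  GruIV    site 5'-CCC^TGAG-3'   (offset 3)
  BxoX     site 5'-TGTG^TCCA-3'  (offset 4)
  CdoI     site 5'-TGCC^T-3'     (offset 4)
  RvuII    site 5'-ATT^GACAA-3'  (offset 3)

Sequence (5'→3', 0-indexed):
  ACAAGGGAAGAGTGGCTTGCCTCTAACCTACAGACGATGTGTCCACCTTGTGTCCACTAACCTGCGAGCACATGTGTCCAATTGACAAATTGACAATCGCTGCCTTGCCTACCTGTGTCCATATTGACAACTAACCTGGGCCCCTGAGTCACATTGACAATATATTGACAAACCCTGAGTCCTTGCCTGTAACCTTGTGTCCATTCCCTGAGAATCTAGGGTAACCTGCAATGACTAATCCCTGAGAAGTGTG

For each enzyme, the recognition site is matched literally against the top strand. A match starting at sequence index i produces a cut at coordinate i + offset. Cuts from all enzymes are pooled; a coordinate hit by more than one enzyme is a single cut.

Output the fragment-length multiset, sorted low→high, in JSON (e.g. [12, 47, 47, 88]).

[3,3,5,6,7,7,8,8,8,9,9,9,11,11,11,12,12,13,14,17,18,20,32]

Scan for sites:
  QalX (TAACCT, off=1): starts [23, 57, 131, 189, 221] → cuts [24, 58, 132, 190, 222]
  GruIV (CCCTGAG, off=3): starts [141, 172, 205, 239] → cuts [144, 175, 208, 242]
  BxoX (TGTGTCCA, off=4): starts [37, 48, 72, 113, 195] → cuts [41, 52, 76, 117, 199]
  CdoI (TGCCT, off=4): starts [17, 100, 105, 183] → cuts [21, 104, 109, 187]
  RvuII (ATTGACAA, off=3): starts [80, 88, 122, 152, 163] → cuts [83, 91, 125, 155, 166]

All cut coordinates (distinct, sorted): [21, 24, 41, 52, 58, 76, 83, 91, 104, 109, 117, 125, 132, 144, 155, 166, 175, 187, 190, 199, 208, 222, 242]

Fragments:
  21→24: 3 bp
  24→41: 17 bp
  41→52: 11 bp
  52→58: 6 bp
  58→76: 18 bp
  76→83: 7 bp
  83→91: 8 bp
  91→104: 13 bp
  104→109: 5 bp
  109→117: 8 bp
  117→125: 8 bp
  125→132: 7 bp
  132→144: 12 bp
  144→155: 11 bp
  155→166: 11 bp
  166→175: 9 bp
  175→187: 12 bp
  187→190: 3 bp
  190→199: 9 bp
  199→208: 9 bp
  208→222: 14 bp
  222→242: 20 bp
  242→21 (wrap): 253-242+21 = 32 bp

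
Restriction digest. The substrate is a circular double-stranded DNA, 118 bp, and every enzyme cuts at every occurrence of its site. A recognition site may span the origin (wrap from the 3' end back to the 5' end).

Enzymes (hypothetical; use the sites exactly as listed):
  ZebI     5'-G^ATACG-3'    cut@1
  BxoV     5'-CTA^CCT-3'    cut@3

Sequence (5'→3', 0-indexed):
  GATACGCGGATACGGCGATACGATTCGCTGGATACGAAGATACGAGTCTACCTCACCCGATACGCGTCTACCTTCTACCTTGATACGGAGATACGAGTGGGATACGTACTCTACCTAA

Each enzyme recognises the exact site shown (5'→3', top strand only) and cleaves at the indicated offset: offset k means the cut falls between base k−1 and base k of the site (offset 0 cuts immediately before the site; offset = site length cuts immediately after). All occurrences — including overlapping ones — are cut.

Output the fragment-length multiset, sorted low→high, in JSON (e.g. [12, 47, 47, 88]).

[5,6,7,8,8,8,8,9,11,11,11,12,14]

Site scan:
  ZebI GATACG/1: at [0, 8, 16, 30, 38, 58, 81, 89, 100] ⇒ [1, 9, 17, 31, 39, 59, 82, 90, 101]
  BxoV CTACCT/3: at [47, 67, 74, 110] ⇒ [50, 70, 77, 113]

Pooled cuts: [1, 9, 17, 31, 39, 50, 59, 70, 77, 82, 90, 101, 113]

Fragment lengths:
  1→9: 8 bp
  9→17: 8 bp
  17→31: 14 bp
  31→39: 8 bp
  39→50: 11 bp
  50→59: 9 bp
  59→70: 11 bp
  70→77: 7 bp
  77→82: 5 bp
  82→90: 8 bp
  90→101: 11 bp
  101→113: 12 bp
  113→1 (wrap): 118-113+1 = 6 bp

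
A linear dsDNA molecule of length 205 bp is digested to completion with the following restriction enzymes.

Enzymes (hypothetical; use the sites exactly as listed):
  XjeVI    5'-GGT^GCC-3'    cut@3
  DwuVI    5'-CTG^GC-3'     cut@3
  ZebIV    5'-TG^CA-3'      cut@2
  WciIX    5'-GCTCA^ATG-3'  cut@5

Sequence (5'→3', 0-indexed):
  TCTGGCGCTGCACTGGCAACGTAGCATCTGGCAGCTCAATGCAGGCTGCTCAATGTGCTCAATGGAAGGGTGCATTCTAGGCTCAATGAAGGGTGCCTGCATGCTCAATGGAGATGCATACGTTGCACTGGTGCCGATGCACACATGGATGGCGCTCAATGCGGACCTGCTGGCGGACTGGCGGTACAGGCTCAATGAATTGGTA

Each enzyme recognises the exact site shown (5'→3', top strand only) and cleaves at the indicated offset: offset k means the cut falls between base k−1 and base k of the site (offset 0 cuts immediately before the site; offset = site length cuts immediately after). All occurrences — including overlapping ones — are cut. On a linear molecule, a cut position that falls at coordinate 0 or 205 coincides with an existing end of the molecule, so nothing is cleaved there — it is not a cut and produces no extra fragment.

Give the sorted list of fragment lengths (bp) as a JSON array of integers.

Per-enzyme occurrences:
  XjeVI GGTGCC/3: at [91, 129] ⇒ [94, 132]
  DwuVI CTGGC/3: at [1, 12, 27, 169, 177] ⇒ [4, 15, 30, 172, 180]
  ZebIV TGCA/2: at [8, 39, 70, 97, 114, 123, 137] ⇒ [10, 41, 72, 99, 116, 125, 139]
  WciIX GCTCAATG/5: at [33, 47, 56, 80, 102, 153, 189] ⇒ [38, 52, 61, 85, 107, 158, 194]

All cut coordinates (distinct, sorted): [4, 10, 15, 30, 38, 41, 52, 61, 72, 85, 94, 99, 107, 116, 125, 132, 139, 158, 172, 180, 194]

Fragments:
  [0,4): 4 bp
  [4,10): 6 bp
  [10,15): 5 bp
  [15,30): 15 bp
  [30,38): 8 bp
  [38,41): 3 bp
  [41,52): 11 bp
  [52,61): 9 bp
  [61,72): 11 bp
  [72,85): 13 bp
  [85,94): 9 bp
  [94,99): 5 bp
  [99,107): 8 bp
  [107,116): 9 bp
  [116,125): 9 bp
  [125,132): 7 bp
  [132,139): 7 bp
  [139,158): 19 bp
  [158,172): 14 bp
  [172,180): 8 bp
  [180,194): 14 bp
  [194,205): 11 bp

[3,4,5,5,6,7,7,8,8,8,9,9,9,9,11,11,11,13,14,14,15,19]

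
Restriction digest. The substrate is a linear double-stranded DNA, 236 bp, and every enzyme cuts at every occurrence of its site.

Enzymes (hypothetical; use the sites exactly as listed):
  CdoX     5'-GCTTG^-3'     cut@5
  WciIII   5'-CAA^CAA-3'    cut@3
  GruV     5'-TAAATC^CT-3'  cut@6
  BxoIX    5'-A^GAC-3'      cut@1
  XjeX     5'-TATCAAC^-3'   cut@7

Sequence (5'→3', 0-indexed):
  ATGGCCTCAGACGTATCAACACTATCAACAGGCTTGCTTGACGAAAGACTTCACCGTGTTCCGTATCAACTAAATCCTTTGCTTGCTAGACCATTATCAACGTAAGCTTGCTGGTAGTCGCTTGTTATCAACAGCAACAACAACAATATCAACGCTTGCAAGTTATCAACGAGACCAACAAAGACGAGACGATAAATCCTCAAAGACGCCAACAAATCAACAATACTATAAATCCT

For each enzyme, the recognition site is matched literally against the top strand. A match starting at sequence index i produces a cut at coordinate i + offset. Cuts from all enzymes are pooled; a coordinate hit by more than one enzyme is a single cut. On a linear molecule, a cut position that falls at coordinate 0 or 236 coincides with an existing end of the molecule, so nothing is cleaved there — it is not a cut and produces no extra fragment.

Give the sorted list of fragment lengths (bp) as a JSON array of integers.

[2,2,3,3,3,4,4,5,5,5,6,6,6,6,7,8,8,8,9,9,9,9,10,11,11,12,13,14,14,24]

Per-enzyme occurrences:
  CdoX (GCTTG, off=5): starts [31, 35, 80, 105, 119, 153] → cuts [36, 40, 85, 110, 124, 158]
  WciIII (CAACAA, off=3): starts [134, 137, 140, 175, 209, 217] → cuts [137, 140, 143, 178, 212, 220]
  GruV (TAAATCCT, off=6): starts [70, 192, 228] → cuts [76, 198, 234]
  BxoIX (AGAC, off=1): starts [8, 45, 87, 171, 181, 186, 203] → cuts [9, 46, 88, 172, 182, 187, 204]
  XjeX (TATCAAC, off=7): starts [13, 22, 63, 94, 125, 146, 163] → cuts [20, 29, 70, 101, 132, 153, 170]

Pooled cuts: [9, 20, 29, 36, 40, 46, 70, 76, 85, 88, 101, 110, 124, 132, 137, 140, 143, 153, 158, 170, 172, 178, 182, 187, 198, 204, 212, 220, 234]

Fragments:
  [0,9): 9 bp
  [9,20): 11 bp
  [20,29): 9 bp
  [29,36): 7 bp
  [36,40): 4 bp
  [40,46): 6 bp
  [46,70): 24 bp
  [70,76): 6 bp
  [76,85): 9 bp
  [85,88): 3 bp
  [88,101): 13 bp
  [101,110): 9 bp
  [110,124): 14 bp
  [124,132): 8 bp
  [132,137): 5 bp
  [137,140): 3 bp
  [140,143): 3 bp
  [143,153): 10 bp
  [153,158): 5 bp
  [158,170): 12 bp
  [170,172): 2 bp
  [172,178): 6 bp
  [178,182): 4 bp
  [182,187): 5 bp
  [187,198): 11 bp
  [198,204): 6 bp
  [204,212): 8 bp
  [212,220): 8 bp
  [220,234): 14 bp
  [234,236): 2 bp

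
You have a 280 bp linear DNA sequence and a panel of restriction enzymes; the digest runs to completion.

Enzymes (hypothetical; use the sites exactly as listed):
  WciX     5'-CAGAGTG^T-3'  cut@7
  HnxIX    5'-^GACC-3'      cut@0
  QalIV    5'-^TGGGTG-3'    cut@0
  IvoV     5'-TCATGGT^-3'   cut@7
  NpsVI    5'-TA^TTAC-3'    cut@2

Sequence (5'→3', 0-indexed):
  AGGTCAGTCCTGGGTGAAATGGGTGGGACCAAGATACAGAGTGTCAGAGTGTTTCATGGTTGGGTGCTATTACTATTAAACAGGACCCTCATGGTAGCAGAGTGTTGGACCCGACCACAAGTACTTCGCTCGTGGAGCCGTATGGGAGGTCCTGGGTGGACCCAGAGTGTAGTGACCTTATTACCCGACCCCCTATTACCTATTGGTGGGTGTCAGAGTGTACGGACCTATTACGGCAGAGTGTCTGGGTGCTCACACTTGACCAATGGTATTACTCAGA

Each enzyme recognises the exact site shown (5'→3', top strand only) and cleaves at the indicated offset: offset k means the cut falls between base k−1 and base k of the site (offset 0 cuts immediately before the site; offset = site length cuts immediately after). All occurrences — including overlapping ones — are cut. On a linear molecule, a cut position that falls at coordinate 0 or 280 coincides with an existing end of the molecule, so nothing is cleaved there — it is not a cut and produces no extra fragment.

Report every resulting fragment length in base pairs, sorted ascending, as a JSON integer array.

Scan for sites:
  WciX (CAGAGTGT, off=7): starts [36, 44, 97, 162, 213, 236] → cuts [43, 51, 104, 169, 220, 243]
  HnxIX (GACC, off=0): starts [26, 83, 107, 112, 158, 173, 186, 224, 260] → cuts [26, 83, 107, 112, 158, 173, 186, 224, 260]
  QalIV (TGGGTG, off=0): starts [10, 19, 60, 152, 206, 245] → cuts [10, 19, 60, 152, 206, 245]
  IvoV (TCATGGT, off=7): starts [53, 88] → cuts [60, 95]
  NpsVI (TATTAC, off=2): starts [67, 178, 193, 228, 269] → cuts [69, 180, 195, 230, 271]

All cut coordinates (distinct, sorted): [10, 19, 26, 43, 51, 60, 69, 83, 95, 104, 107, 112, 152, 158, 169, 173, 180, 186, 195, 206, 220, 224, 230, 243, 245, 260, 271]

Fragment lengths:
  [0,10): 10 bp
  [10,19): 9 bp
  [19,26): 7 bp
  [26,43): 17 bp
  [43,51): 8 bp
  [51,60): 9 bp
  [60,69): 9 bp
  [69,83): 14 bp
  [83,95): 12 bp
  [95,104): 9 bp
  [104,107): 3 bp
  [107,112): 5 bp
  [112,152): 40 bp
  [152,158): 6 bp
  [158,169): 11 bp
  [169,173): 4 bp
  [173,180): 7 bp
  [180,186): 6 bp
  [186,195): 9 bp
  [195,206): 11 bp
  [206,220): 14 bp
  [220,224): 4 bp
  [224,230): 6 bp
  [230,243): 13 bp
  [243,245): 2 bp
  [245,260): 15 bp
  [260,271): 11 bp
  [271,280): 9 bp

[2,3,4,4,5,6,6,6,7,7,8,9,9,9,9,9,9,10,11,11,11,12,13,14,14,15,17,40]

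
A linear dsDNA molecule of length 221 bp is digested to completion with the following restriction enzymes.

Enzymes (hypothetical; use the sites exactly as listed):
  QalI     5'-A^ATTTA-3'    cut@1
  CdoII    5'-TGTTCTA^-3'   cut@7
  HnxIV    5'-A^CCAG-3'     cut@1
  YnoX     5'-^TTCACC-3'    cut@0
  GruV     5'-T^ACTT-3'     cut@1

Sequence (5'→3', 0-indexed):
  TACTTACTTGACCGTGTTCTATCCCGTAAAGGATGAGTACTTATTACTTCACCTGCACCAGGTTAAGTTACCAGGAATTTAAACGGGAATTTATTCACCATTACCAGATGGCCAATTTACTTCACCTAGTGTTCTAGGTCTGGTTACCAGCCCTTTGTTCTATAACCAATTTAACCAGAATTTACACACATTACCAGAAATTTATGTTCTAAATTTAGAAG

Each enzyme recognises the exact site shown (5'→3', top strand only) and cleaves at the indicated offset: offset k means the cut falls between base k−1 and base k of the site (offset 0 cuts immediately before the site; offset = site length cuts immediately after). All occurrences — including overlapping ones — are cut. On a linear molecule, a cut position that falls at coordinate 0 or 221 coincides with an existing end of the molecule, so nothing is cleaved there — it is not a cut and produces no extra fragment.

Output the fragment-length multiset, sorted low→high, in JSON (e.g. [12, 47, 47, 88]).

[1,1,2,2,4,4,5,5,6,6,6,6,7,9,10,10,10,11,12,12,13,14,16,16,16,17]

Per-enzyme occurrences:
  QalI (AATTTA, off=1): starts [75, 87, 113, 167, 178, 198, 211] → cuts [76, 88, 114, 168, 179, 199, 212]
  CdoII (TGTTCTA, off=7): starts [14, 129, 155, 204] → cuts [21, 136, 162, 211]
  HnxIV (ACCAG, off=1): starts [56, 69, 102, 145, 173, 192] → cuts [57, 70, 103, 146, 174, 193]
  YnoX (TTCACC, off=0): starts [47, 93, 120] → cuts [47, 93, 120]
  GruV (TACTT, off=1): starts [0, 4, 37, 44, 117] → cuts [1, 5, 38, 45, 118]

Pooled cuts: [1, 5, 21, 38, 45, 47, 57, 70, 76, 88, 93, 103, 114, 118, 120, 136, 146, 162, 168, 174, 179, 193, 199, 211, 212]

Fragment lengths:
  [0,1): 1 bp
  [1,5): 4 bp
  [5,21): 16 bp
  [21,38): 17 bp
  [38,45): 7 bp
  [45,47): 2 bp
  [47,57): 10 bp
  [57,70): 13 bp
  [70,76): 6 bp
  [76,88): 12 bp
  [88,93): 5 bp
  [93,103): 10 bp
  [103,114): 11 bp
  [114,118): 4 bp
  [118,120): 2 bp
  [120,136): 16 bp
  [136,146): 10 bp
  [146,162): 16 bp
  [162,168): 6 bp
  [168,174): 6 bp
  [174,179): 5 bp
  [179,193): 14 bp
  [193,199): 6 bp
  [199,211): 12 bp
  [211,212): 1 bp
  [212,221): 9 bp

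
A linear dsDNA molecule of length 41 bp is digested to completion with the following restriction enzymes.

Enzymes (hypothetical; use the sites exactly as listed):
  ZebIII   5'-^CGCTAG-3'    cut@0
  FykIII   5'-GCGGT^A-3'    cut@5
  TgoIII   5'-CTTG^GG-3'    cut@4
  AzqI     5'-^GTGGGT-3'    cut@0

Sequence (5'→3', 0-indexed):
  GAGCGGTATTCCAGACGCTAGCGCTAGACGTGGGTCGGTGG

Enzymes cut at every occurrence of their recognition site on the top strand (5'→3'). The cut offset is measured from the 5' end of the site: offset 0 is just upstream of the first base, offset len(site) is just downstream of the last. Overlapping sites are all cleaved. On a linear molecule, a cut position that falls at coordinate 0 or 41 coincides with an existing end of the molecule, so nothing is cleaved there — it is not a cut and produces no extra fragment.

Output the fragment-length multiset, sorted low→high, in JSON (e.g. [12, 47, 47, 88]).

[6,7,8,8,12]

Per-enzyme occurrences:
  ZebIII (CGCTAG, off=0): starts [15, 21] → cuts [15, 21]
  FykIII (GCGGTA, off=5): starts [2] → cuts [7]
  TgoIII (CTTGGG, off=4): no sites
  AzqI (GTGGGT, off=0): starts [29] → cuts [29]

Pooled cuts: [7, 15, 21, 29]

Fragments:
  [0,7): 7 bp
  [7,15): 8 bp
  [15,21): 6 bp
  [21,29): 8 bp
  [29,41): 12 bp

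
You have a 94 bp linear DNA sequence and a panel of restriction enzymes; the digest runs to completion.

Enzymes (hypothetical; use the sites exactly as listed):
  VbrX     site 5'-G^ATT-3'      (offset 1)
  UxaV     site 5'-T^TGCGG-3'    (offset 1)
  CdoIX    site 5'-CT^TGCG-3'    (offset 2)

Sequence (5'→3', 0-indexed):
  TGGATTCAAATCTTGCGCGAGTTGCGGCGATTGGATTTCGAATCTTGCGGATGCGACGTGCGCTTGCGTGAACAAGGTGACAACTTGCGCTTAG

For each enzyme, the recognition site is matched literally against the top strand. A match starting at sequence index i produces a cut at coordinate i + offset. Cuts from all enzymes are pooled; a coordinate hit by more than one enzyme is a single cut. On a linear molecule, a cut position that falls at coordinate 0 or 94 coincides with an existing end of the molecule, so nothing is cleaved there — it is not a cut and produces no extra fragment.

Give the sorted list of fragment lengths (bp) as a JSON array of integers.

[3,5,7,9,9,10,11,19,21]

Scan for sites:
  VbrX GATT/1: at [2, 28, 33] ⇒ [3, 29, 34]
  UxaV TTGCGG/1: at [21, 44] ⇒ [22, 45]
  CdoIX CTTGCG/2: at [11, 43, 62, 83] ⇒ [13, 45, 64, 85]

All cut coordinates (distinct, sorted): [3, 13, 22, 29, 34, 45, 64, 85]

Fragment lengths:
  [0,3): 3 bp
  [3,13): 10 bp
  [13,22): 9 bp
  [22,29): 7 bp
  [29,34): 5 bp
  [34,45): 11 bp
  [45,64): 19 bp
  [64,85): 21 bp
  [85,94): 9 bp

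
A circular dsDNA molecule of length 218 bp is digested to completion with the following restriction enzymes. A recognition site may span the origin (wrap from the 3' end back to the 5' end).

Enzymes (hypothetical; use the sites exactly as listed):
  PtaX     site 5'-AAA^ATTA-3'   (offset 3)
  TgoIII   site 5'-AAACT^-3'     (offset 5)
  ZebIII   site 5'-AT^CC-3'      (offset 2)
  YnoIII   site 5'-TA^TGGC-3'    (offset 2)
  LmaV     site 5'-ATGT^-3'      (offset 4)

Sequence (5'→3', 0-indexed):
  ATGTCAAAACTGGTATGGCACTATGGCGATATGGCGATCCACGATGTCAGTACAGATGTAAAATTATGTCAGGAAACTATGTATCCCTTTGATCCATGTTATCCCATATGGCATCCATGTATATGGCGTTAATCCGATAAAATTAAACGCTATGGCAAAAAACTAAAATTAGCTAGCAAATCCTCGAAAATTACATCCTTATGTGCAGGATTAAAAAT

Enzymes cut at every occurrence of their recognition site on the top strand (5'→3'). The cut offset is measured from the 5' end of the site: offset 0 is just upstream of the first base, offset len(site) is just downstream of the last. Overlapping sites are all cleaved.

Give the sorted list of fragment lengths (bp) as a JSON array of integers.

[2,3,3,3,3,4,4,6,6,6,6,7,7,7,7,8,8,8,8,8,9,9,9,10,11,12,12,14,18]

Per-enzyme occurrences:
  PtaX (AAAATTA, off=3): starts [59, 138, 164, 186] → cuts [62, 141, 167, 189]
  TgoIII (AAACT, off=5): starts [6, 73, 159] → cuts [11, 78, 164]
  ZebIII (ATCC, off=2): starts [36, 82, 91, 100, 112, 131, 179, 194] → cuts [38, 84, 93, 102, 114, 133, 181, 196]
  YnoIII (TATGGC, off=2): starts [13, 21, 29, 106, 121, 150] → cuts [15, 23, 31, 108, 123, 152]
  LmaV (ATGT, off=4): starts [0, 43, 55, 65, 78, 95, 116, 200] → cuts [4, 47, 59, 69, 82, 99, 120, 204]

All cut coordinates (distinct, sorted): [4, 11, 15, 23, 31, 38, 47, 59, 62, 69, 78, 82, 84, 93, 99, 102, 108, 114, 120, 123, 133, 141, 152, 164, 167, 181, 189, 196, 204]

Fragment lengths:
  4→11: 7 bp
  11→15: 4 bp
  15→23: 8 bp
  23→31: 8 bp
  31→38: 7 bp
  38→47: 9 bp
  47→59: 12 bp
  59→62: 3 bp
  62→69: 7 bp
  69→78: 9 bp
  78→82: 4 bp
  82→84: 2 bp
  84→93: 9 bp
  93→99: 6 bp
  99→102: 3 bp
  102→108: 6 bp
  108→114: 6 bp
  114→120: 6 bp
  120→123: 3 bp
  123→133: 10 bp
  133→141: 8 bp
  141→152: 11 bp
  152→164: 12 bp
  164→167: 3 bp
  167→181: 14 bp
  181→189: 8 bp
  189→196: 7 bp
  196→204: 8 bp
  204→4 (wrap): 218-204+4 = 18 bp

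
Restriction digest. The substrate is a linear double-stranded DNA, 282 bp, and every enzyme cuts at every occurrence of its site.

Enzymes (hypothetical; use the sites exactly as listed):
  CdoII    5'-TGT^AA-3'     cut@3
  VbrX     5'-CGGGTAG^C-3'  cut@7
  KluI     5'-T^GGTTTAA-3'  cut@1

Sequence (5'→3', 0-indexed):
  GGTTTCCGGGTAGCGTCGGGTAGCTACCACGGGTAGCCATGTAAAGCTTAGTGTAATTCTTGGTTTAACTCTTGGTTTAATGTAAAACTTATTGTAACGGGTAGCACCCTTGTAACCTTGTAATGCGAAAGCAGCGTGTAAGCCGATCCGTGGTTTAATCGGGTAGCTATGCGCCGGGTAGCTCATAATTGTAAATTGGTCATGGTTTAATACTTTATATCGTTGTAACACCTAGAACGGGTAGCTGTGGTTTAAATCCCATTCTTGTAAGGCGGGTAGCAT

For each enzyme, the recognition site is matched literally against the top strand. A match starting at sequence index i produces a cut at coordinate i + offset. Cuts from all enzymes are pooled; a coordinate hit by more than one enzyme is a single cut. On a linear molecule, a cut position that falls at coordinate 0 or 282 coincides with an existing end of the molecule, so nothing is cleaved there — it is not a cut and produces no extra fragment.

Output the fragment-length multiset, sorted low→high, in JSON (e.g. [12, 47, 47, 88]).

Site scan:
  CdoII (TGTAA, off=3): starts [39, 51, 80, 92, 110, 118, 136, 189, 223, 265] → cuts [42, 54, 83, 95, 113, 121, 139, 192, 226, 268]
  VbrX (CGGGTAGC, off=7): starts [6, 16, 29, 97, 159, 174, 237, 272] → cuts [13, 23, 36, 104, 166, 181, 244, 279]
  KluI (TGGTTTAA, off=1): starts [60, 72, 150, 202, 247] → cuts [61, 73, 151, 203, 248]

Pooled cuts: [13, 23, 36, 42, 54, 61, 73, 83, 95, 104, 113, 121, 139, 151, 166, 181, 192, 203, 226, 244, 248, 268, 279]

Fragments:
  [0,13): 13 bp
  [13,23): 10 bp
  [23,36): 13 bp
  [36,42): 6 bp
  [42,54): 12 bp
  [54,61): 7 bp
  [61,73): 12 bp
  [73,83): 10 bp
  [83,95): 12 bp
  [95,104): 9 bp
  [104,113): 9 bp
  [113,121): 8 bp
  [121,139): 18 bp
  [139,151): 12 bp
  [151,166): 15 bp
  [166,181): 15 bp
  [181,192): 11 bp
  [192,203): 11 bp
  [203,226): 23 bp
  [226,244): 18 bp
  [244,248): 4 bp
  [248,268): 20 bp
  [268,279): 11 bp
  [279,282): 3 bp

[3,4,6,7,8,9,9,10,10,11,11,11,12,12,12,12,13,13,15,15,18,18,20,23]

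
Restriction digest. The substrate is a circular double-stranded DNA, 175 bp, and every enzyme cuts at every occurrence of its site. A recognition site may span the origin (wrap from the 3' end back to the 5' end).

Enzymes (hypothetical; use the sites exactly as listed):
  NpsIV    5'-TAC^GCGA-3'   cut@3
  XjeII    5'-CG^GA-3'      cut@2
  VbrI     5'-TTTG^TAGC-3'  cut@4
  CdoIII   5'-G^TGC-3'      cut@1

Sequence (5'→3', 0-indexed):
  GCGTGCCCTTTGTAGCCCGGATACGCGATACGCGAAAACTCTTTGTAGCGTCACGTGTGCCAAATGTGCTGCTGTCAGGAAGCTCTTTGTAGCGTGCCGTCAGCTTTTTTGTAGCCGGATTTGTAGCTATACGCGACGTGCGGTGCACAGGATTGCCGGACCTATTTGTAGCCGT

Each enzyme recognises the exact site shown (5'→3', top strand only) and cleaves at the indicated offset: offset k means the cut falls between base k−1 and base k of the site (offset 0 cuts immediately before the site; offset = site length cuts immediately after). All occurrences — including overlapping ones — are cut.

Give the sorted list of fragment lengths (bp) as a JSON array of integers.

[4,5,5,5,6,6,6,6,7,7,9,9,9,10,12,14,15,17,23]

Scan for sites:
  NpsIV (TACGCGA, off=3): starts [21, 28, 129] → cuts [24, 31, 132]
  XjeII (CGGA, off=2): starts [17, 115, 156] → cuts [19, 117, 158]
  VbrI (TTTGTAGC, off=4): starts [8, 41, 85, 107, 119, 164] → cuts [12, 45, 89, 111, 123, 168]
  CdoIII (GTGC, off=1): starts [2, 56, 65, 93, 137, 142, 173] → cuts [3, 57, 66, 94, 138, 143, 174]

All cut coordinates (distinct, sorted): [3, 12, 19, 24, 31, 45, 57, 66, 89, 94, 111, 117, 123, 132, 138, 143, 158, 168, 174]

Fragment lengths:
  3→12: 9 bp
  12→19: 7 bp
  19→24: 5 bp
  24→31: 7 bp
  31→45: 14 bp
  45→57: 12 bp
  57→66: 9 bp
  66→89: 23 bp
  89→94: 5 bp
  94→111: 17 bp
  111→117: 6 bp
  117→123: 6 bp
  123→132: 9 bp
  132→138: 6 bp
  138→143: 5 bp
  143→158: 15 bp
  158→168: 10 bp
  168→174: 6 bp
  174→3 (wrap): 175-174+3 = 4 bp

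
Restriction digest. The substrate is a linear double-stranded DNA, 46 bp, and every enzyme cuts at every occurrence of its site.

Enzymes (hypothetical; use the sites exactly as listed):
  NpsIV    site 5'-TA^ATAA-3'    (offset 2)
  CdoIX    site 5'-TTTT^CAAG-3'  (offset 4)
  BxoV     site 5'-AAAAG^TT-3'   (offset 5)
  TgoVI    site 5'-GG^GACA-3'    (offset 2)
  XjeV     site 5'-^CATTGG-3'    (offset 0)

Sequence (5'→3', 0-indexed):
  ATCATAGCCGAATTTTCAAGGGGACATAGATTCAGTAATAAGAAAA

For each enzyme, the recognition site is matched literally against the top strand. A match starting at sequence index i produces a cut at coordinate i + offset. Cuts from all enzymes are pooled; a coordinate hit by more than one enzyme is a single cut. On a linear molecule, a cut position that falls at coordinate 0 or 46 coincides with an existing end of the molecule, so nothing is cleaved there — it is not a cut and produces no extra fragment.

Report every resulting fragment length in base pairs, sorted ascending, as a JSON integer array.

Scan for sites:
  NpsIV (TAATAA, off=2): starts [35] → cuts [37]
  CdoIX (TTTTCAAG, off=4): starts [12] → cuts [16]
  BxoV (AAAAGTT, off=5): no sites
  TgoVI (GGGACA, off=2): starts [20] → cuts [22]
  XjeV (CATTGG, off=0): no sites

Pooled cuts: [16, 22, 37]

Fragments:
  [0,16): 16 bp
  [16,22): 6 bp
  [22,37): 15 bp
  [37,46): 9 bp

[6,9,15,16]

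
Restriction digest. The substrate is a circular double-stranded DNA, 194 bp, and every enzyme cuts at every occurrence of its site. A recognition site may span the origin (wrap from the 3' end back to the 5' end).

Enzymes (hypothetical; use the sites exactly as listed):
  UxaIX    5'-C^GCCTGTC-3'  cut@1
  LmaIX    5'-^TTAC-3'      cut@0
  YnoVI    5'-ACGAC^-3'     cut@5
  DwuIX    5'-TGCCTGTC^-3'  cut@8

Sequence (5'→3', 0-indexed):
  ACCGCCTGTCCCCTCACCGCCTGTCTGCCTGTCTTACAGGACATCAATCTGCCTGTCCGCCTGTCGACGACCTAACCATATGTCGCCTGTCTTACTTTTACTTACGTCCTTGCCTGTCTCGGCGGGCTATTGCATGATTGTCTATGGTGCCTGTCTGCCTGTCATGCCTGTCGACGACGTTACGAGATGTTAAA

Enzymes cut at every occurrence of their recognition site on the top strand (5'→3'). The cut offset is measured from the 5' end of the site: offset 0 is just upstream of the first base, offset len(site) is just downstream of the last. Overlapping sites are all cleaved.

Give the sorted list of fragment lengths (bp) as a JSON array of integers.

[1,1,4,6,6,7,8,9,13,13,15,15,17,18,24,37]

Site scan:
  UxaIX (CGCCTGTC, off=1): starts [2, 17, 57, 83] → cuts [3, 18, 58, 84]
  LmaIX (TTAC, off=0): starts [33, 91, 97, 101, 179] → cuts [33, 91, 97, 101, 179]
  YnoVI (ACGAC, off=5): starts [66, 173] → cuts [71, 178]
  DwuIX (TGCCTGTC, off=8): starts [25, 49, 110, 147, 155, 164] → cuts [33, 57, 118, 155, 163, 172]

Pooled cuts: [3, 18, 33, 57, 58, 71, 84, 91, 97, 101, 118, 155, 163, 172, 178, 179]

Fragments:
  3→18: 15 bp
  18→33: 15 bp
  33→57: 24 bp
  57→58: 1 bp
  58→71: 13 bp
  71→84: 13 bp
  84→91: 7 bp
  91→97: 6 bp
  97→101: 4 bp
  101→118: 17 bp
  118→155: 37 bp
  155→163: 8 bp
  163→172: 9 bp
  172→178: 6 bp
  178→179: 1 bp
  179→3 (wrap): 194-179+3 = 18 bp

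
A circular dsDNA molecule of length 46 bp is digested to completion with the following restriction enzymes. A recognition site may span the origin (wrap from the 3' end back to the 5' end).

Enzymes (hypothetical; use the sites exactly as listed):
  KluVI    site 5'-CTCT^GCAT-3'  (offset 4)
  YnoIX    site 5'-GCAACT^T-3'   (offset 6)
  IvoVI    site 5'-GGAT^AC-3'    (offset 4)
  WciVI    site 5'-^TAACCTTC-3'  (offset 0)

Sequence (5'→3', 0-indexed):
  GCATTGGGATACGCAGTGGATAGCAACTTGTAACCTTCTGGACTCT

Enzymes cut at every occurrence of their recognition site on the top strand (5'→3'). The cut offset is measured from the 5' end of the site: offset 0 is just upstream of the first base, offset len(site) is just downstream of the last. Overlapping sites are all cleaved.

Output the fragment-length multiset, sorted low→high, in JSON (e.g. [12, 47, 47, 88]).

Scan for sites:
  KluVI (CTCTGCAT, off=4): starts [42] → cuts [0]
  YnoIX (GCAACTT, off=6): starts [22] → cuts [28]
  IvoVI (GGATAC, off=4): starts [6] → cuts [10]
  WciVI (TAACCTTC, off=0): starts [30] → cuts [30]

Pooled cuts: [0, 10, 28, 30]

Fragment lengths:
  0→10: 10 bp
  10→28: 18 bp
  28→30: 2 bp
  30→0 (wrap): 46-30+0 = 16 bp

[2,10,16,18]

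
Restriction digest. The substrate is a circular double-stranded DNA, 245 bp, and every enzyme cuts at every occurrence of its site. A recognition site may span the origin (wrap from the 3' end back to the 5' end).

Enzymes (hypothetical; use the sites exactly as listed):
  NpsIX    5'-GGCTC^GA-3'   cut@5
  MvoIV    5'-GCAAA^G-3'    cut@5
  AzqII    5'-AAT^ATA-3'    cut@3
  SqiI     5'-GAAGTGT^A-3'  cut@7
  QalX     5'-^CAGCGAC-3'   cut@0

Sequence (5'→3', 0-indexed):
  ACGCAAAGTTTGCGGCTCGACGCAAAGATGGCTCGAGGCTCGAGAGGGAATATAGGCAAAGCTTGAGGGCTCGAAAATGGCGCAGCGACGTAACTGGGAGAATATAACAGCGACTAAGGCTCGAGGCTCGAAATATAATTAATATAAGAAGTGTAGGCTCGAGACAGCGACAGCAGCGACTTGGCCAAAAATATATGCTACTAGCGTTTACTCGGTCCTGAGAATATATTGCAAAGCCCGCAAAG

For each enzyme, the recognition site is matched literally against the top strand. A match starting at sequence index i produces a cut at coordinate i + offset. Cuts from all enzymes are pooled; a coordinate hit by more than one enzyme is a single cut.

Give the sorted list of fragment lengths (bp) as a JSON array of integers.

[4,4,5,6,7,7,8,8,8,9,9,9,9,10,10,10,11,11,12,15,19,21,33]

Per-enzyme occurrences:
  NpsIX GGCTCGA/5: at [13, 29, 36, 67, 117, 124, 155] ⇒ [18, 34, 41, 72, 122, 129, 160]
  MvoIV GCAAAG/5: at [2, 21, 55, 230, 239] ⇒ [7, 26, 60, 235, 244]
  AzqII AATATA/3: at [48, 100, 131, 140, 189, 222] ⇒ [51, 103, 134, 143, 192, 225]
  SqiI GAAGTGTA/7: at [147] ⇒ [154]
  QalX CAGCGAC/0: at [82, 107, 164, 173] ⇒ [82, 107, 164, 173]

All cut coordinates (distinct, sorted): [7, 18, 26, 34, 41, 51, 60, 72, 82, 103, 107, 122, 129, 134, 143, 154, 160, 164, 173, 192, 225, 235, 244]

Fragment lengths:
  7→18: 11 bp
  18→26: 8 bp
  26→34: 8 bp
  34→41: 7 bp
  41→51: 10 bp
  51→60: 9 bp
  60→72: 12 bp
  72→82: 10 bp
  82→103: 21 bp
  103→107: 4 bp
  107→122: 15 bp
  122→129: 7 bp
  129→134: 5 bp
  134→143: 9 bp
  143→154: 11 bp
  154→160: 6 bp
  160→164: 4 bp
  164→173: 9 bp
  173→192: 19 bp
  192→225: 33 bp
  225→235: 10 bp
  235→244: 9 bp
  244→7 (wrap): 245-244+7 = 8 bp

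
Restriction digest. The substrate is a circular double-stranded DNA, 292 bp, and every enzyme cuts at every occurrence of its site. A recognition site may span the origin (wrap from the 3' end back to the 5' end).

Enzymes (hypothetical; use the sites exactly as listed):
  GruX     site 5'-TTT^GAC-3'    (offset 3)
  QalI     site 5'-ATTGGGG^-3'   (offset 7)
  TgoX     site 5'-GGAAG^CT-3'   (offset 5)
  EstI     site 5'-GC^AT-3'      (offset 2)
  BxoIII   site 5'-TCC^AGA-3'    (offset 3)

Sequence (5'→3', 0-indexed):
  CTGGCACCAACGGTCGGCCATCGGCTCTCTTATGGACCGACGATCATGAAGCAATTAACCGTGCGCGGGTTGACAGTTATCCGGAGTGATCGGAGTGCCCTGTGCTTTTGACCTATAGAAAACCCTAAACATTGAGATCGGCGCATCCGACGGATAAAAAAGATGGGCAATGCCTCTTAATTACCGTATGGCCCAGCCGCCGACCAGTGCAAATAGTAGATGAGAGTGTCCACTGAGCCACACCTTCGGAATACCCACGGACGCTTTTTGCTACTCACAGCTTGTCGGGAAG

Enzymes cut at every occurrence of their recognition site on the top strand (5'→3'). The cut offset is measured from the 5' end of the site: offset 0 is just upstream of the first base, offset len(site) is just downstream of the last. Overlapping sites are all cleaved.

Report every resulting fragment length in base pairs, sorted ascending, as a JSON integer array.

[35,109,148]

Site scan:
  GruX (TTTGAC, off=3): starts [106] → cuts [109]
  QalI (ATTGGGG, off=7): no sites
  TgoX (GGAAGCT, off=5): starts [287] → cuts [0]
  EstI (GCAT, off=2): starts [142] → cuts [144]
  BxoIII (TCCAGA, off=3): no sites

All cut coordinates (distinct, sorted): [0, 109, 144]

Fragments:
  0→109: 109 bp
  109→144: 35 bp
  144→0 (wrap): 292-144+0 = 148 bp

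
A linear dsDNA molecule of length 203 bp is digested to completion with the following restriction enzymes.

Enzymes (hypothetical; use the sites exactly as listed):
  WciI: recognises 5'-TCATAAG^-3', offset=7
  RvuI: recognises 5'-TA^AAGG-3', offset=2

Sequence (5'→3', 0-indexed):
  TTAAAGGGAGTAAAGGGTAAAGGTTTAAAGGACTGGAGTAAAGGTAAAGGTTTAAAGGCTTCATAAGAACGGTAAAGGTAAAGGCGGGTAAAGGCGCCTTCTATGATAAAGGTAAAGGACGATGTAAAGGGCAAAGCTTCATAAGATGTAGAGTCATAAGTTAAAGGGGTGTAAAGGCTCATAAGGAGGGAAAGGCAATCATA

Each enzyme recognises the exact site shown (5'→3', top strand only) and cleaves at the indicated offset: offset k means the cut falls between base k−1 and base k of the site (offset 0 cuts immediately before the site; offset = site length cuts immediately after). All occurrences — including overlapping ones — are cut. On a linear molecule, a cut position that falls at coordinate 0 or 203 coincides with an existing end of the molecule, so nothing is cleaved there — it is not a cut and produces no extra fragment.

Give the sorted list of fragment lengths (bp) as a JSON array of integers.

[3,3,6,6,6,7,7,8,8,9,10,10,12,12,13,13,15,18,18,19]

Per-enzyme occurrences:
  WciI TCATAAG/7: at [60, 138, 153, 178] ⇒ [67, 145, 160, 185]
  RvuI TAAAGG/2: at [1, 10, 17, 25, 38, 44, 52, 72, 78, 88, 106, 112, 124, 161, 171] ⇒ [3, 12, 19, 27, 40, 46, 54, 74, 80, 90, 108, 114, 126, 163, 173]

All cut coordinates (distinct, sorted): [3, 12, 19, 27, 40, 46, 54, 67, 74, 80, 90, 108, 114, 126, 145, 160, 163, 173, 185]

Fragments:
  [0,3): 3 bp
  [3,12): 9 bp
  [12,19): 7 bp
  [19,27): 8 bp
  [27,40): 13 bp
  [40,46): 6 bp
  [46,54): 8 bp
  [54,67): 13 bp
  [67,74): 7 bp
  [74,80): 6 bp
  [80,90): 10 bp
  [90,108): 18 bp
  [108,114): 6 bp
  [114,126): 12 bp
  [126,145): 19 bp
  [145,160): 15 bp
  [160,163): 3 bp
  [163,173): 10 bp
  [173,185): 12 bp
  [185,203): 18 bp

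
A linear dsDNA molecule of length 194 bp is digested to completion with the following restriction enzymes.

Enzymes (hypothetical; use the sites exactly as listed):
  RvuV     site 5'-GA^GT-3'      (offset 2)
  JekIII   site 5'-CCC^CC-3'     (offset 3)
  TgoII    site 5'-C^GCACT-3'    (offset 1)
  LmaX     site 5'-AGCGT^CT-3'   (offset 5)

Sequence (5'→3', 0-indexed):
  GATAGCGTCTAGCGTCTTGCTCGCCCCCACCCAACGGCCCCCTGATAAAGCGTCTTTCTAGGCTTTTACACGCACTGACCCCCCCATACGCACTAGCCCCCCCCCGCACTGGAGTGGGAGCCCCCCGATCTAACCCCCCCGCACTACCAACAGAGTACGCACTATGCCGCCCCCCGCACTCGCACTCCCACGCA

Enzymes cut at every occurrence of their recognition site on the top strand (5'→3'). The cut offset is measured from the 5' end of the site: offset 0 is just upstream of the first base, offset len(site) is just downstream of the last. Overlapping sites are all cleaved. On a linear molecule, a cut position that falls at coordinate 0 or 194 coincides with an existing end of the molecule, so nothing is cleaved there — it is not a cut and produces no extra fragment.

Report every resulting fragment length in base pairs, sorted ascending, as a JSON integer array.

[1,1,1,1,1,1,1,1,1,1,2,2,2,4,6,6,7,8,8,10,10,10,11,12,13,13,14,14,14,18]

Site scan:
  RvuV GAGT/2: at [111, 152] ⇒ [113, 154]
  JekIII CCCCC/3: at [23, 37, 78, 79, 80, 96, 97, 98, 99, 100, 120, 121, 133, 134, 135, 169, 170] ⇒ [26, 40, 81, 82, 83, 99, 100, 101, 102, 103, 123, 124, 136, 137, 138, 172, 173]
  TgoII CGCACT/1: at [70, 88, 104, 139, 157, 174, 180] ⇒ [71, 89, 105, 140, 158, 175, 181]
  LmaX AGCGTCT/5: at [3, 10, 48] ⇒ [8, 15, 53]

All cut coordinates (distinct, sorted): [8, 15, 26, 40, 53, 71, 81, 82, 83, 89, 99, 100, 101, 102, 103, 105, 113, 123, 124, 136, 137, 138, 140, 154, 158, 172, 173, 175, 181]

Fragment lengths:
  [0,8): 8 bp
  [8,15): 7 bp
  [15,26): 11 bp
  [26,40): 14 bp
  [40,53): 13 bp
  [53,71): 18 bp
  [71,81): 10 bp
  [81,82): 1 bp
  [82,83): 1 bp
  [83,89): 6 bp
  [89,99): 10 bp
  [99,100): 1 bp
  [100,101): 1 bp
  [101,102): 1 bp
  [102,103): 1 bp
  [103,105): 2 bp
  [105,113): 8 bp
  [113,123): 10 bp
  [123,124): 1 bp
  [124,136): 12 bp
  [136,137): 1 bp
  [137,138): 1 bp
  [138,140): 2 bp
  [140,154): 14 bp
  [154,158): 4 bp
  [158,172): 14 bp
  [172,173): 1 bp
  [173,175): 2 bp
  [175,181): 6 bp
  [181,194): 13 bp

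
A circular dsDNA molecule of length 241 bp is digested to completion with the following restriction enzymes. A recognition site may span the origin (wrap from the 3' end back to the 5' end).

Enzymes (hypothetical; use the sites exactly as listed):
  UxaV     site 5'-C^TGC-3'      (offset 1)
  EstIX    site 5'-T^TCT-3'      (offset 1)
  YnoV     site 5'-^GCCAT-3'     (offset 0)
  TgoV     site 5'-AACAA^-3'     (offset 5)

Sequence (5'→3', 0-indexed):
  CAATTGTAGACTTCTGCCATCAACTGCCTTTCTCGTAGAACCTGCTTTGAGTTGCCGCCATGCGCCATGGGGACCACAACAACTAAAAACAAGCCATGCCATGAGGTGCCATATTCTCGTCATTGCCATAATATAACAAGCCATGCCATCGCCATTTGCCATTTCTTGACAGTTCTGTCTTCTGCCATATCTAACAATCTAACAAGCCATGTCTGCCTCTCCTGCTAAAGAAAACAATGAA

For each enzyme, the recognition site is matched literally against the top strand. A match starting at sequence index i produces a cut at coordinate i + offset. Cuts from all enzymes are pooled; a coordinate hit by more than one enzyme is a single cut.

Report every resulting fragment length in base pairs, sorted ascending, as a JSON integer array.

[1,1,2,2,5,5,6,6,6,7,7,7,7,7,8,8,9,9,9,10,10,10,10,12,14,14,15,15,19]

Site scan:
  UxaV CTGC/1: at [13, 23, 41, 181, 212, 221] ⇒ [14, 24, 42, 182, 213, 222]
  EstIX TTCT/1: at [11, 29, 113, 162, 172, 179] ⇒ [12, 30, 114, 163, 173, 180]
  YnoV GCCAT/0: at [15, 56, 63, 92, 97, 107, 124, 139, 144, 150, 157, 183, 205] ⇒ [15, 56, 63, 92, 97, 107, 124, 139, 144, 150, 157, 183, 205]
  TgoV AACAA/5: at [77, 87, 134, 192, 200, 232, 239] ⇒ [3, 82, 92, 139, 197, 205, 237]

All cut coordinates (distinct, sorted): [3, 12, 14, 15, 24, 30, 42, 56, 63, 82, 92, 97, 107, 114, 124, 139, 144, 150, 157, 163, 173, 180, 182, 183, 197, 205, 213, 222, 237]

Fragment lengths:
  3→12: 9 bp
  12→14: 2 bp
  14→15: 1 bp
  15→24: 9 bp
  24→30: 6 bp
  30→42: 12 bp
  42→56: 14 bp
  56→63: 7 bp
  63→82: 19 bp
  82→92: 10 bp
  92→97: 5 bp
  97→107: 10 bp
  107→114: 7 bp
  114→124: 10 bp
  124→139: 15 bp
  139→144: 5 bp
  144→150: 6 bp
  150→157: 7 bp
  157→163: 6 bp
  163→173: 10 bp
  173→180: 7 bp
  180→182: 2 bp
  182→183: 1 bp
  183→197: 14 bp
  197→205: 8 bp
  205→213: 8 bp
  213→222: 9 bp
  222→237: 15 bp
  237→3 (wrap): 241-237+3 = 7 bp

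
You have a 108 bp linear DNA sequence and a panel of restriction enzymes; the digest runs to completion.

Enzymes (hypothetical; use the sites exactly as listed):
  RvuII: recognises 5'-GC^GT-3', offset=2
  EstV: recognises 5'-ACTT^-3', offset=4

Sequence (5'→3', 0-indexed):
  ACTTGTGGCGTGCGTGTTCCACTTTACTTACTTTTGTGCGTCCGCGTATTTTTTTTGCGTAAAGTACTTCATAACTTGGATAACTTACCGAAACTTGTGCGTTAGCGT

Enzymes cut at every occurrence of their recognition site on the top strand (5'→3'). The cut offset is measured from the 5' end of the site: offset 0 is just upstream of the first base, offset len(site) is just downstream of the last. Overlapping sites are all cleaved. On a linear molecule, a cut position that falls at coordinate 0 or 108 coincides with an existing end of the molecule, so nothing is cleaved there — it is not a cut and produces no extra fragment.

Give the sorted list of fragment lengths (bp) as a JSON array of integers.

[2,4,4,4,4,5,5,6,6,6,8,9,10,11,11,13]

Per-enzyme occurrences:
  RvuII GCGT/2: at [7, 11, 37, 43, 56, 98, 104] ⇒ [9, 13, 39, 45, 58, 100, 106]
  EstV ACTT/4: at [0, 20, 25, 29, 65, 73, 82, 92] ⇒ [4, 24, 29, 33, 69, 77, 86, 96]

All cut coordinates (distinct, sorted): [4, 9, 13, 24, 29, 33, 39, 45, 58, 69, 77, 86, 96, 100, 106]

Fragment lengths:
  [0,4): 4 bp
  [4,9): 5 bp
  [9,13): 4 bp
  [13,24): 11 bp
  [24,29): 5 bp
  [29,33): 4 bp
  [33,39): 6 bp
  [39,45): 6 bp
  [45,58): 13 bp
  [58,69): 11 bp
  [69,77): 8 bp
  [77,86): 9 bp
  [86,96): 10 bp
  [96,100): 4 bp
  [100,106): 6 bp
  [106,108): 2 bp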